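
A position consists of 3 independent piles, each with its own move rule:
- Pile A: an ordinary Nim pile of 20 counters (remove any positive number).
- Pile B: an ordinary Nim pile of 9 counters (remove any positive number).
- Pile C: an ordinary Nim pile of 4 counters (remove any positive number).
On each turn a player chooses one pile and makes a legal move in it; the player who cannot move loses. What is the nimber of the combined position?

25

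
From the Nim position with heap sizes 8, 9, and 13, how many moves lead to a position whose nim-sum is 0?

3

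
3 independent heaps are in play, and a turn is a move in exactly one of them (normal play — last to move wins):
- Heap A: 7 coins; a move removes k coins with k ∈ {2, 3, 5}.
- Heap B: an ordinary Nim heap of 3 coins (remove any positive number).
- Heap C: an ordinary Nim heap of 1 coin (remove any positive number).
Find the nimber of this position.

2

Build the Grundy sequence for heap A with g(k) = mex{g(k−s) : s ∈ {2, 3, 5}, s ≤ k}:
k:     0  1  2  3  4  5  6  7
g(k):  0  0  1  1  2  2  3  0
So g(7) = 0.
Heap B is a plain Nim heap of size 3, so its Grundy value is 3.
Heap C is a plain Nim heap of size 1, so its Grundy value is 1.
By the Sprague-Grundy theorem, the Grundy value of a sum of independent games is the XOR of the component values.
Combined value = 0 ⊕ 3 ⊕ 1 = 2.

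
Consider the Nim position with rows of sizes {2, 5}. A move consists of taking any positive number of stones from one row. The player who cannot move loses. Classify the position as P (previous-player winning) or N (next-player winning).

N-position

Bitwise XOR of the heap sizes:
  010  (2)
  101  (5)
  ---
  111  (7)
The nim-sum is 7 ≠ 0, so this is an N-position: the player to move can win.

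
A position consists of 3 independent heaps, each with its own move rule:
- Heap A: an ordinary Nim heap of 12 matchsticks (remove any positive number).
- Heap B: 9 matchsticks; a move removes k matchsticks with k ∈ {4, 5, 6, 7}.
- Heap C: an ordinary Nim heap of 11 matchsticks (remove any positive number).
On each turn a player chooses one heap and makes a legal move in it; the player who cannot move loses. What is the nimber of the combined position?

Heap A is a plain Nim heap of size 12, so its Grundy value is 12.
Grundy values for heap B (subtraction set {4, 5, 6, 7}):
g(0) = mex{} = 0
g(1) = mex{} = 0
g(2) = mex{} = 0
g(3) = mex{} = 0
g(4) = mex{0} = 1
g(5) = mex{0} = 1
g(6) = mex{0} = 1
g(7) = mex{0} = 1
g(8) = mex{0,1} = 2
g(9) = mex{0,1} = 2
So g(9) = 2.
Heap C is a plain Nim heap of size 11, so its Grundy value is 11.
The value of a disjunctive sum is the nim-sum of the parts.
Combined value = 12 XOR 2 XOR 11 = 5.

5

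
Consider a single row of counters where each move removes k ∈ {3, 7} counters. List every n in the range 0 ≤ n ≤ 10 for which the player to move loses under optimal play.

Grundy values for subtraction set {3, 7}:
k:     0  1  2  3  4  5  6  7  8  9 10
g(k):  0  0  0  1  1  1  0  2  2  1  0
The P-positions (g = 0) in 0..10 are 0, 1, 2, 6, 10.

0, 1, 2, 6, 10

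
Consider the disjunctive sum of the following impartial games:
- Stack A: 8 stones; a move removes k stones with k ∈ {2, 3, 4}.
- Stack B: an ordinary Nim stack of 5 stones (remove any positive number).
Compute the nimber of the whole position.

4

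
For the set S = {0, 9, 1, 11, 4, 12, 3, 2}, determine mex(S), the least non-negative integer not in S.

The values 0, 1, 2, 3, 4 are all present; 5 is the first non-negative integer missing from the set.

5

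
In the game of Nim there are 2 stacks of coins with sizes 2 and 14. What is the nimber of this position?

Compute the nim-sum pairwise:
2 ⊕ 14 = 12

12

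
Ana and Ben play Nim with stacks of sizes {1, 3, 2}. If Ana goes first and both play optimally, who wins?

Ben wins

Bitwise XOR of the heap sizes:
  01  (1)
  11  (3)
  10  (2)
  --
  00  (0)
The nim-sum is 0, so this is a P-position: the player to move is in a losing position under optimal play; Ana is about to move from it and so loses — Ben wins.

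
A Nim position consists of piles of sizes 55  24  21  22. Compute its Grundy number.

44

Bitwise XOR of the heap sizes:
  110111  (55)
  011000  (24)
  010101  (21)
  010110  (22)
  ------
  101100  (44)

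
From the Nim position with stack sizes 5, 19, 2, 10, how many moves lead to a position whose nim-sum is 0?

1

In binary:
  00101  (5)
  10011  (19)
  00010  (2)
  01010  (10)
  -----
  11110  (30)
The overall nim-sum is X = 30. A stack of size p has a winning move iff p XOR X < p (reduce it to p XOR X).
  5: 5 XOR 30 = 27 ≥ 5 — no move.
  19: 19 XOR 30 = 13 < 19 — winning move (to 13).
  2: 2 XOR 30 = 28 ≥ 2 — no move.
  10: 10 XOR 30 = 20 ≥ 10 — no move.
That gives 1 winning move.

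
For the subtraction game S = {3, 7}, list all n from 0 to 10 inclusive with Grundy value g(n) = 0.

Compute g(0), g(1), … for moves {3, 7}:
g(0) = mex{} = 0
g(1) = mex{} = 0
g(2) = mex{} = 0
g(3) = mex{0} = 1
g(4) = mex{0} = 1
g(5) = mex{0} = 1
g(6) = mex{1} = 0
g(7) = mex{0,1} = 2
g(8) = mex{0,1} = 2
g(9) = mex{0} = 1
g(10) = mex{1,2} = 0
The P-positions (g = 0) in 0..10 are 0, 1, 2, 6, 10.

0, 1, 2, 6, 10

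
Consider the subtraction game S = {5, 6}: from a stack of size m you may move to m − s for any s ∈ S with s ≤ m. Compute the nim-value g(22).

0

Build the Grundy sequence with g(k) = mex{g(k−s) : s ∈ {5, 6}, s ≤ k}:
k:     0  1  2  3  4  5  6  7  8  9 10 11 12 13 14 15 16 17 18 19 20 21 22
g(k):  0  0  0  0  0  1  1  1  1  1  2  0  0  0  0  0  1  1  1  1  1  2  0
So g(22) = 0.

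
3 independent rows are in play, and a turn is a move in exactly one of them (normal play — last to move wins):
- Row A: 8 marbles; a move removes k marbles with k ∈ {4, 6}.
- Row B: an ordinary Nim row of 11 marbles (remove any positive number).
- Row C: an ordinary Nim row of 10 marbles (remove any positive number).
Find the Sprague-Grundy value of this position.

3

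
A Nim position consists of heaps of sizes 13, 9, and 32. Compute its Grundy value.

In binary:
  001101  (13)
  001001  (9)
  100000  (32)
  ------
  100100  (36)

36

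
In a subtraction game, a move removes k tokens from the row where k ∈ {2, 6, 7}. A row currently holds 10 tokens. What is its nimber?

Build the Grundy sequence with g(k) = mex{g(k−s) : s ∈ {2, 6, 7}, s ≤ k}:
k:     0  1  2  3  4  5  6  7  8  9 10
g(k):  0  0  1  1  0  0  1  1  2  0  3
So g(10) = 3.

3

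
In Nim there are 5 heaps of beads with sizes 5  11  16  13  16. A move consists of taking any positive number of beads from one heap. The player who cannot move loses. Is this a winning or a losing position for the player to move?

Nim-sum: 5 XOR 11 XOR 16 XOR 13 XOR 16 = 3.
The nim-sum is 3 ≠ 0, so this is an N-position: the player to move can win.

Winning position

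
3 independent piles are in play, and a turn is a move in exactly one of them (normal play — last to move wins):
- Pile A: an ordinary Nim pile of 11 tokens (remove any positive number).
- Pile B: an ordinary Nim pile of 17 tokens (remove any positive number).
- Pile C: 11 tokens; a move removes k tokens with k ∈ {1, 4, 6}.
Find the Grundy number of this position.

27

Pile A is a plain Nim pile of size 11, so its Grundy value is 11.
Pile B is a plain Nim pile of size 17, so its Grundy value is 17.
For pile C, compute g(0), g(1), … with moves {1, 4, 6}:
g(0) = mex{} = 0
g(1) = mex{0} = 1
g(2) = mex{1} = 0
g(3) = mex{0} = 1
g(4) = mex{0,1} = 2
g(5) = mex{1,2} = 0
g(6) = mex{0} = 1
g(7) = mex{1} = 0
g(8) = mex{0,2} = 1
g(9) = mex{0,1} = 2
g(10) = mex{1,2} = 0
g(11) = mex{0} = 1
So g(11) = 1.
By the Sprague-Grundy theorem, the Grundy value of a sum of independent games is the XOR of the component values.
Combined value = 11 ⊕ 17 ⊕ 1 = 27.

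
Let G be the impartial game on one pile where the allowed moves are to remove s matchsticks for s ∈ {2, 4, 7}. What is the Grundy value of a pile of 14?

Grundy values for subtraction set {2, 4, 7}:
k:     0  1  2  3  4  5  6  7  8  9 10 11 12 13 14
g(k):  0  0  1  1  2  2  0  3  1  0  2  1  0  2  1
So g(14) = 1.

1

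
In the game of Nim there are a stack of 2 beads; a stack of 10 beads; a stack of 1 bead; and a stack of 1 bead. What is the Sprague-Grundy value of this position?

8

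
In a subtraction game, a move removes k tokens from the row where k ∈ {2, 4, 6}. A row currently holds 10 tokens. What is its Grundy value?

Build the Grundy sequence with g(k) = mex{g(k−s) : s ∈ {2, 4, 6}, s ≤ k}:
k:     0  1  2  3  4  5  6  7  8  9 10
g(k):  0  0  1  1  2  2  3  3  0  0  1
So g(10) = 1.

1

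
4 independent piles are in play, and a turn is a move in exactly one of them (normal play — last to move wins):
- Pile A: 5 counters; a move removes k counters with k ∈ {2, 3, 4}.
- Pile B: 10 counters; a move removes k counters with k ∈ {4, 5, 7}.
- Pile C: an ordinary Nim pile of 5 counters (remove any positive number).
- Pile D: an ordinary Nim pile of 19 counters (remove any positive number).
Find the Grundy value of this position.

Grundy values for pile A (subtraction set {2, 3, 4}):
g(0) = mex{} = 0
g(1) = mex{} = 0
g(2) = mex{0} = 1
g(3) = mex{0} = 1
g(4) = mex{0,1} = 2
g(5) = mex{0,1} = 2
So g(5) = 2.
Grundy values for pile B (subtraction set {4, 5, 7}):
k:     0  1  2  3  4  5  6  7  8  9 10
g(k):  0  0  0  0  1  1  1  1  2  2  2
So g(10) = 2.
Pile C is a plain Nim pile of size 5, so its Grundy value is 5.
Pile D is a plain Nim pile of size 19, so its Grundy value is 19.
The value of a disjunctive sum is the nim-sum of the parts.
Combined value = 2 ⊕ 2 ⊕ 5 ⊕ 19 = 22.

22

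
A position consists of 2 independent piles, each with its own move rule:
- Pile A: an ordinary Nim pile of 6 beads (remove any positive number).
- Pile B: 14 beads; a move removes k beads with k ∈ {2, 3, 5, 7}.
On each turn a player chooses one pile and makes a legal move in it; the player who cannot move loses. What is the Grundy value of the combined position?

4

Pile A is a plain Nim pile of size 6, so its Grundy value is 6.
Grundy values for pile B (subtraction set {2, 3, 5, 7}):
k:     0  1  2  3  4  5  6  7  8  9 10 11 12 13 14
g(k):  0  0  1  1  2  2  3  3  4  0  0  1  1  2  2
So g(14) = 2.
The value of a disjunctive sum is the nim-sum of the parts.
Combined value = 6 XOR 2 = 4.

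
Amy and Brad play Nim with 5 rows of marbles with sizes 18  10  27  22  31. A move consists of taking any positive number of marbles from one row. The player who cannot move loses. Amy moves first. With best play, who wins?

Compute the nim-sum pairwise:
18 XOR 10 = 24
24 XOR 27 = 3
3 XOR 22 = 21
21 XOR 31 = 10
The nim-sum is 10 ≠ 0, so this is an N-position: the player to move can win; Amy has a winning move.

Amy wins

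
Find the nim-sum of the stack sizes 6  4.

2

Write each in binary and XOR column by column:
  110  (6)
  100  (4)
  ---
  010  (2)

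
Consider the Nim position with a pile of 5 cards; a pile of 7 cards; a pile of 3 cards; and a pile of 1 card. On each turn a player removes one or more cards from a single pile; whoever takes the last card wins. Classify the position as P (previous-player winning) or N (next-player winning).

P-position

Compute the nim-sum pairwise:
5 ⊕ 7 = 2
2 ⊕ 3 = 1
1 ⊕ 1 = 0
The nim-sum is 0, so this is a P-position: the player to move is in a losing position under optimal play.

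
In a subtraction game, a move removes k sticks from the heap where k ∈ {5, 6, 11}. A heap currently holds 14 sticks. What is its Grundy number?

Compute g(0), g(1), … for moves {5, 6, 11}:
g(0) = mex{} = 0
g(1) = mex{} = 0
g(2) = mex{} = 0
g(3) = mex{} = 0
g(4) = mex{} = 0
g(5) = mex{0} = 1
g(6) = mex{0} = 1
g(7) = mex{0} = 1
g(8) = mex{0} = 1
g(9) = mex{0} = 1
g(10) = mex{0,1} = 2
g(11) = mex{0,1} = 2
g(12) = mex{0,1} = 2
g(13) = mex{0,1} = 2
g(14) = mex{0,1} = 2
So g(14) = 2.

2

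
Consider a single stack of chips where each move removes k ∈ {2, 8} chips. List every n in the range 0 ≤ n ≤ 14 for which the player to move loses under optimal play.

0, 1, 4, 5, 10, 11, 14

Compute g(0), g(1), … for moves {2, 8}:
k:     0  1  2  3  4  5  6  7  8  9 10 11 12 13 14
g(k):  0  0  1  1  0  0  1  1  2  2  0  0  1  1  0
The P-positions (g = 0) in 0..14 are 0, 1, 4, 5, 10, 11, 14.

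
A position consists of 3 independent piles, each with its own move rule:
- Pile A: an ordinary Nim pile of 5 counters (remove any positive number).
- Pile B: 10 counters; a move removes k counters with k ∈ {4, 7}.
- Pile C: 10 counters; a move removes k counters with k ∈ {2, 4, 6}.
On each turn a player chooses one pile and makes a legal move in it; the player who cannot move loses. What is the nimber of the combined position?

6

Pile A is a plain Nim pile of size 5, so its Grundy value is 5.
Build the Grundy sequence for pile B with g(k) = mex{g(k−s) : s ∈ {4, 7}, s ≤ k}:
k:     0  1  2  3  4  5  6  7  8  9 10
g(k):  0  0  0  0  1  1  1  1  2  2  2
So g(10) = 2.
Grundy values for pile C (subtraction set {2, 4, 6}):
k:     0  1  2  3  4  5  6  7  8  9 10
g(k):  0  0  1  1  2  2  3  3  0  0  1
So g(10) = 1.
The value of a disjunctive sum is the nim-sum of the parts.
Combined value = 5 XOR 2 XOR 1 = 6.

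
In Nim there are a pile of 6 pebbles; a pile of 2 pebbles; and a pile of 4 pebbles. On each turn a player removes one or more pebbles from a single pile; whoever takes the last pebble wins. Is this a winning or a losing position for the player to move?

Nim-sum: 6 ^ 2 ^ 4 = 0.
The nim-sum is 0, so this is a P-position: the player to move is in a losing position under optimal play.

Losing position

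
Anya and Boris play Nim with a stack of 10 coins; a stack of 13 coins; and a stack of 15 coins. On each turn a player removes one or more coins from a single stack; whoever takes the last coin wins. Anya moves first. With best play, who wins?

Anya wins

Nim-sum: 10 ^ 13 ^ 15 = 8.
The nim-sum is 8 ≠ 0, so this is an N-position: the player to move can win; Anya has a winning move.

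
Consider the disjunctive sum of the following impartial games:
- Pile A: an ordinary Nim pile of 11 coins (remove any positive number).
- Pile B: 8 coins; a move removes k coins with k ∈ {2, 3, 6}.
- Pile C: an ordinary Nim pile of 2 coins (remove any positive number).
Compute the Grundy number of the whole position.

Pile A is a plain Nim pile of size 11, so its Grundy value is 11.
For pile B, compute g(0), g(1), … with moves {2, 3, 6}:
g(0) = mex{} = 0
g(1) = mex{} = 0
g(2) = mex{0} = 1
g(3) = mex{0} = 1
g(4) = mex{0,1} = 2
g(5) = mex{1} = 0
g(6) = mex{0,1,2} = 3
g(7) = mex{0,2} = 1
g(8) = mex{0,1,3} = 2
So g(8) = 2.
Pile C is a plain Nim pile of size 2, so its Grundy value is 2.
By the Sprague-Grundy theorem, the Grundy value of a sum of independent games is the XOR of the component values.
Combined value = 11 ⊕ 2 ⊕ 2 = 11.

11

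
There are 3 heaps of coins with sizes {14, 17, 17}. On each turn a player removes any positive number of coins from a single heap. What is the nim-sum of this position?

14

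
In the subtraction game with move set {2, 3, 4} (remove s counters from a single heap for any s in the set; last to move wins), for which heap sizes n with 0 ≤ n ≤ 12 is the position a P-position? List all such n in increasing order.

0, 1, 6, 7, 12

Compute g(0), g(1), … for moves {2, 3, 4}:
k:     0  1  2  3  4  5  6  7  8  9 10 11 12
g(k):  0  0  1  1  2  2  0  0  1  1  2  2  0
The P-positions (g = 0) in 0..12 are 0, 1, 6, 7, 12.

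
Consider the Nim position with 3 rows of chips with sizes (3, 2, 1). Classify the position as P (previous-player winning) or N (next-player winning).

P-position

Bitwise XOR of the heap sizes:
  11  (3)
  10  (2)
  01  (1)
  --
  00  (0)
The nim-sum is 0, so this is a P-position: the player to move is in a losing position under optimal play.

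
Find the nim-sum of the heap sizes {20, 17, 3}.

6

Write each in binary and XOR column by column:
  10100  (20)
  10001  (17)
  00011  (3)
  -----
  00110  (6)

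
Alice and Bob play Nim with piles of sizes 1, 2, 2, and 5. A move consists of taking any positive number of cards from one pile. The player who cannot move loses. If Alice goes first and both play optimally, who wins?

Nim-sum: 1 XOR 2 XOR 2 XOR 5 = 4.
The nim-sum is 4 ≠ 0, so this is an N-position: the player to move can win; Alice has a winning move.

Alice wins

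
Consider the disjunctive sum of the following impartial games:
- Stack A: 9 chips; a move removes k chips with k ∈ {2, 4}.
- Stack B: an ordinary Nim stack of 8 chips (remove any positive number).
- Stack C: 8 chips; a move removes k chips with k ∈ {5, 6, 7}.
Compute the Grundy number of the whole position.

8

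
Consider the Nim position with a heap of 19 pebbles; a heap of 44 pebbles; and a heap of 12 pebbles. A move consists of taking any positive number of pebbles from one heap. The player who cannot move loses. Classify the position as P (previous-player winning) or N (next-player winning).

Compute the nim-sum pairwise:
19 ⊕ 44 = 63
63 ⊕ 12 = 51
The nim-sum is 51 ≠ 0, so this is an N-position: the player to move can win.

N-position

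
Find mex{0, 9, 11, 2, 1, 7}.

The values 0, 1, 2 are all present; 3 is the first non-negative integer missing from the set.

3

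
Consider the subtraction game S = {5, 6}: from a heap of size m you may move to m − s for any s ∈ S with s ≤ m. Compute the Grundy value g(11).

Grundy values for subtraction set {5, 6}:
k:     0  1  2  3  4  5  6  7  8  9 10 11
g(k):  0  0  0  0  0  1  1  1  1  1  2  0
So g(11) = 0.

0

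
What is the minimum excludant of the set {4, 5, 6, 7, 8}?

0 is not in the set, so the mex is 0.

0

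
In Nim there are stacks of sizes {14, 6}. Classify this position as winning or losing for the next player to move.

Winning position

Nim-sum: 14 XOR 6 = 8.
The nim-sum is 8 ≠ 0, so this is an N-position: the player to move can win.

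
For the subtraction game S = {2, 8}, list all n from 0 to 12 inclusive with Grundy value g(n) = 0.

0, 1, 4, 5, 10, 11

Grundy values for subtraction set {2, 8}:
g(0) = mex{} = 0
g(1) = mex{} = 0
g(2) = mex{0} = 1
g(3) = mex{0} = 1
g(4) = mex{1} = 0
g(5) = mex{1} = 0
g(6) = mex{0} = 1
g(7) = mex{0} = 1
g(8) = mex{0,1} = 2
g(9) = mex{0,1} = 2
g(10) = mex{1,2} = 0
g(11) = mex{1,2} = 0
g(12) = mex{0} = 1
The P-positions (g = 0) in 0..12 are 0, 1, 4, 5, 10, 11.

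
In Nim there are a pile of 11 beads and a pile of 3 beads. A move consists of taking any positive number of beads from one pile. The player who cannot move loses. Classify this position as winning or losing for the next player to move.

Compute the nim-sum pairwise:
11 ⊕ 3 = 8
The nim-sum is 8 ≠ 0, so this is an N-position: the player to move can win.

Winning position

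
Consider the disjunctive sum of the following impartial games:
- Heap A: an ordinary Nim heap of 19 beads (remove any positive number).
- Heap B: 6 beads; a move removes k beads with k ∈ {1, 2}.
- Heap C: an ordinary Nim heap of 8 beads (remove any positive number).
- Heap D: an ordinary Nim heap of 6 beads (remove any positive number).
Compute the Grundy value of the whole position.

29

Heap A is a plain Nim heap of size 19, so its Grundy value is 19.
For heap B, compute g(0), g(1), … with moves {1, 2}:
k:     0  1  2  3  4  5  6
g(k):  0  1  2  0  1  2  0
So g(6) = 0.
Heap C is a plain Nim heap of size 8, so its Grundy value is 8.
Heap D is a plain Nim heap of size 6, so its Grundy value is 6.
By the Sprague-Grundy theorem, the Grundy value of a sum of independent games is the XOR of the component values.
Combined value = 19 XOR 0 XOR 8 XOR 6 = 29.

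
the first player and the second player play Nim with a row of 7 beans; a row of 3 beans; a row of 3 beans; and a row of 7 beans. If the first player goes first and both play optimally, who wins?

In binary:
  111  (7)
  011  (3)
  011  (3)
  111  (7)
  ---
  000  (0)
The nim-sum is 0, so this is a P-position: the player to move is in a losing position under optimal play; the first player is about to move from it and so loses — the second player wins.

the second player wins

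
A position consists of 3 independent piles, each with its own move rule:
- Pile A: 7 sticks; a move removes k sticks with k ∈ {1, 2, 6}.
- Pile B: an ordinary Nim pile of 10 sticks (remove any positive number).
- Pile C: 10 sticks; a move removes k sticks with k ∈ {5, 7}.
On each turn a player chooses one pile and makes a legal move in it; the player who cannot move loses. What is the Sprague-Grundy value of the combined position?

8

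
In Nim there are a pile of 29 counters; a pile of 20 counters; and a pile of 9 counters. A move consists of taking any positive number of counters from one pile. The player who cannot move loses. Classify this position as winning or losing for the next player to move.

Losing position

Compute the nim-sum pairwise:
29 ^ 20 = 9
9 ^ 9 = 0
The nim-sum is 0, so this is a P-position: the player to move is in a losing position under optimal play.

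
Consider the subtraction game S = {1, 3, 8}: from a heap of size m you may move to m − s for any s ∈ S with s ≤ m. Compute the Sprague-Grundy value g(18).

1

Compute g(0), g(1), … for moves {1, 3, 8}:
k:     0  1  2  3  4  5  6  7  8  9 10 11 12 13 14 15 16 17 18
g(k):  0  1  0  1  0  1  0  1  2  3  2  0  1  0  1  0  1  0  1
So g(18) = 1.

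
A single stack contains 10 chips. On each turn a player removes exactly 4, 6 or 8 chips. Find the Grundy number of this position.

2

Grundy values for subtraction set {4, 6, 8}:
g(0) = mex{} = 0
g(1) = mex{} = 0
g(2) = mex{} = 0
g(3) = mex{} = 0
g(4) = mex{0} = 1
g(5) = mex{0} = 1
g(6) = mex{0} = 1
g(7) = mex{0} = 1
g(8) = mex{0,1} = 2
g(9) = mex{0,1} = 2
g(10) = mex{0,1} = 2
So g(10) = 2.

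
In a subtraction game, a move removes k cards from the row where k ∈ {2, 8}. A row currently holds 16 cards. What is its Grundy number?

1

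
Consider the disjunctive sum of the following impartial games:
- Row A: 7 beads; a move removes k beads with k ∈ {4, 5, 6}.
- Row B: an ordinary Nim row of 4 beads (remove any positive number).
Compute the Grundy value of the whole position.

For row A, compute g(0), g(1), … with moves {4, 5, 6}:
g(0) = mex{} = 0
g(1) = mex{} = 0
g(2) = mex{} = 0
g(3) = mex{} = 0
g(4) = mex{0} = 1
g(5) = mex{0} = 1
g(6) = mex{0} = 1
g(7) = mex{0} = 1
So g(7) = 1.
Row B is a plain Nim row of size 4, so its Grundy value is 4.
The value of a disjunctive sum is the nim-sum of the parts.
Combined value = 1 ⊕ 4 = 5.

5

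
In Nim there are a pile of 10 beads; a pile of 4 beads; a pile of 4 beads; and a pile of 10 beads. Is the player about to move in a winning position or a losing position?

Nim-sum: 10 ⊕ 4 ⊕ 4 ⊕ 10 = 0.
The nim-sum is 0, so this is a P-position: the player to move is in a losing position under optimal play.

Losing position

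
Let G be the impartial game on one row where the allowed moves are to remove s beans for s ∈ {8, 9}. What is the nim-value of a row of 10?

Compute g(0), g(1), … for moves {8, 9}:
k:     0  1  2  3  4  5  6  7  8  9 10
g(k):  0  0  0  0  0  0  0  0  1  1  1
So g(10) = 1.

1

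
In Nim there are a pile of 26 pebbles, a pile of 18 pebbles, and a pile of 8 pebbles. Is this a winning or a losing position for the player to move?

Losing position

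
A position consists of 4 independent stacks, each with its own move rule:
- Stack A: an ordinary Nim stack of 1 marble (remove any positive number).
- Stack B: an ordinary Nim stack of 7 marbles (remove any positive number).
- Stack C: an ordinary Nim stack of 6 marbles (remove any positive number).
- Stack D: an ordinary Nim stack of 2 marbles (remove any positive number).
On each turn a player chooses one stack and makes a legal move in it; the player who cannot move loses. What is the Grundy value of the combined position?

2

Stack A is a plain Nim stack of size 1, so its Grundy value is 1.
Stack B is a plain Nim stack of size 7, so its Grundy value is 7.
Stack C is a plain Nim stack of size 6, so its Grundy value is 6.
Stack D is a plain Nim stack of size 2, so its Grundy value is 2.
The value of a disjunctive sum is the nim-sum of the parts.
Combined value = 1 ⊕ 7 ⊕ 6 ⊕ 2 = 2.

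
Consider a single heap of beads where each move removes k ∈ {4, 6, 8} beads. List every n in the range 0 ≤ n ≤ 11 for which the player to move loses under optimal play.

0, 1, 2, 3

Build the Grundy sequence with g(k) = mex{g(k−s) : s ∈ {4, 6, 8}, s ≤ k}:
k:     0  1  2  3  4  5  6  7  8  9 10 11
g(k):  0  0  0  0  1  1  1  1  2  2  2  2
The P-positions (g = 0) in 0..11 are 0, 1, 2, 3.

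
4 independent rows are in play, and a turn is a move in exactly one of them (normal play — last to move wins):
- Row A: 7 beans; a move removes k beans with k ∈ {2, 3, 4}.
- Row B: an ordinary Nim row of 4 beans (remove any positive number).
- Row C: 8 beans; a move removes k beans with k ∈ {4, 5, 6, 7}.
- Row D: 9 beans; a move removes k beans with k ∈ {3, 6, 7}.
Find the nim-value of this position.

Grundy values for row A (subtraction set {2, 3, 4}):
k:     0  1  2  3  4  5  6  7
g(k):  0  0  1  1  2  2  0  0
So g(7) = 0.
Row B is a plain Nim row of size 4, so its Grundy value is 4.
Grundy values for row C (subtraction set {4, 5, 6, 7}):
g(0) = mex{} = 0
g(1) = mex{} = 0
g(2) = mex{} = 0
g(3) = mex{} = 0
g(4) = mex{0} = 1
g(5) = mex{0} = 1
g(6) = mex{0} = 1
g(7) = mex{0} = 1
g(8) = mex{0,1} = 2
So g(8) = 2.
Grundy values for row D (subtraction set {3, 6, 7}):
g(0) = mex{} = 0
g(1) = mex{} = 0
g(2) = mex{} = 0
g(3) = mex{0} = 1
g(4) = mex{0} = 1
g(5) = mex{0} = 1
g(6) = mex{0,1} = 2
g(7) = mex{0,1} = 2
g(8) = mex{0,1} = 2
g(9) = mex{0,1,2} = 3
So g(9) = 3.
The value of a disjunctive sum is the nim-sum of the parts.
Combined value = 0 ⊕ 4 ⊕ 2 ⊕ 3 = 5.

5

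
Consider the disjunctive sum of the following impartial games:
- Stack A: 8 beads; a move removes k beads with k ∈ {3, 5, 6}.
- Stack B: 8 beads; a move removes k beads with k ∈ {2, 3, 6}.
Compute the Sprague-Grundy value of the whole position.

For stack A, compute g(0), g(1), … with moves {3, 5, 6}:
g(0) = mex{} = 0
g(1) = mex{} = 0
g(2) = mex{} = 0
g(3) = mex{0} = 1
g(4) = mex{0} = 1
g(5) = mex{0} = 1
g(6) = mex{0,1} = 2
g(7) = mex{0,1} = 2
g(8) = mex{0,1} = 2
So g(8) = 2.
Grundy values for stack B (subtraction set {2, 3, 6}):
g(0) = mex{} = 0
g(1) = mex{} = 0
g(2) = mex{0} = 1
g(3) = mex{0} = 1
g(4) = mex{0,1} = 2
g(5) = mex{1} = 0
g(6) = mex{0,1,2} = 3
g(7) = mex{0,2} = 1
g(8) = mex{0,1,3} = 2
So g(8) = 2.
By the Sprague-Grundy theorem, the Grundy value of a sum of independent games is the XOR of the component values.
Combined value = 2 XOR 2 = 0.

0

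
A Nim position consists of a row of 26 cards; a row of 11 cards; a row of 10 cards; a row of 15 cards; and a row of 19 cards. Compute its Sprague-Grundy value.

7

Compute the nim-sum pairwise:
26 XOR 11 = 17
17 XOR 10 = 27
27 XOR 15 = 20
20 XOR 19 = 7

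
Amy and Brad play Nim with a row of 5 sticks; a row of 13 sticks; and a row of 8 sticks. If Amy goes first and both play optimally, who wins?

Nim-sum: 5 XOR 13 XOR 8 = 0.
The nim-sum is 0, so this is a P-position: the player to move is in a losing position under optimal play; Amy is about to move from it and so loses — Brad wins.

Brad wins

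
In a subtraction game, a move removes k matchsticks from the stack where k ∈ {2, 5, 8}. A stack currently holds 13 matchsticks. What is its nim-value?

Build the Grundy sequence with g(k) = mex{g(k−s) : s ∈ {2, 5, 8}, s ≤ k}:
k:     0  1  2  3  4  5  6  7  8  9 10 11 12 13
g(k):  0  0  1  1  0  2  1  0  2  1  0  0  1  1
So g(13) = 1.

1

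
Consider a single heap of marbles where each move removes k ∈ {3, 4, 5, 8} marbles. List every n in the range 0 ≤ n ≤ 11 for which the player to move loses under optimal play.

0, 1, 2, 11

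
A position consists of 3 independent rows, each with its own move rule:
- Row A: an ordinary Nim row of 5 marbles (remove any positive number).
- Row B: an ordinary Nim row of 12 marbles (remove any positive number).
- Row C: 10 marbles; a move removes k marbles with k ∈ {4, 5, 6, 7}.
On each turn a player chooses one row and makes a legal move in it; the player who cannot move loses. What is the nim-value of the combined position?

11

Row A is a plain Nim row of size 5, so its Grundy value is 5.
Row B is a plain Nim row of size 12, so its Grundy value is 12.
For row C, compute g(0), g(1), … with moves {4, 5, 6, 7}:
g(0) = mex{} = 0
g(1) = mex{} = 0
g(2) = mex{} = 0
g(3) = mex{} = 0
g(4) = mex{0} = 1
g(5) = mex{0} = 1
g(6) = mex{0} = 1
g(7) = mex{0} = 1
g(8) = mex{0,1} = 2
g(9) = mex{0,1} = 2
g(10) = mex{0,1} = 2
So g(10) = 2.
By the Sprague-Grundy theorem, the Grundy value of a sum of independent games is the XOR of the component values.
Combined value = 5 XOR 12 XOR 2 = 11.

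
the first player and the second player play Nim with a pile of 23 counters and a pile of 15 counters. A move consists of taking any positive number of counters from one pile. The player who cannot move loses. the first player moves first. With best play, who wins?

In binary:
  10111  (23)
  01111  (15)
  -----
  11000  (24)
The nim-sum is 24 ≠ 0, so this is an N-position: the player to move can win; the first player has a winning move.

the first player wins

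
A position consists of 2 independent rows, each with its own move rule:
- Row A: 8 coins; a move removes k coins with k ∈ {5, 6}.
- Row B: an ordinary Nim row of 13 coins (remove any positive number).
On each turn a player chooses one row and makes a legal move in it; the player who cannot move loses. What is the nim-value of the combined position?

Grundy values for row A (subtraction set {5, 6}):
k:     0  1  2  3  4  5  6  7  8
g(k):  0  0  0  0  0  1  1  1  1
So g(8) = 1.
Row B is a plain Nim row of size 13, so its Grundy value is 13.
The value of a disjunctive sum is the nim-sum of the parts.
Combined value = 1 XOR 13 = 12.

12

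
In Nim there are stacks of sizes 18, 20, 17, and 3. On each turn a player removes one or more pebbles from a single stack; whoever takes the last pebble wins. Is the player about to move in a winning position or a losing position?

Winning position

Compute the nim-sum pairwise:
18 ^ 20 = 6
6 ^ 17 = 23
23 ^ 3 = 20
The nim-sum is 20 ≠ 0, so this is an N-position: the player to move can win.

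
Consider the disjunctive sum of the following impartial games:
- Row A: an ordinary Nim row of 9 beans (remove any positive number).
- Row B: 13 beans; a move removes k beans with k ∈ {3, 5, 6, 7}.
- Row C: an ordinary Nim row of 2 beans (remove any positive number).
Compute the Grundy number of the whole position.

10

Row A is a plain Nim row of size 9, so its Grundy value is 9.
For row B, compute g(0), g(1), … with moves {3, 5, 6, 7}:
k:     0  1  2  3  4  5  6  7  8  9 10 11 12 13
g(k):  0  0  0  1  1  1  2  2  2  3  0  0  0  1
So g(13) = 1.
Row C is a plain Nim row of size 2, so its Grundy value is 2.
The value of a disjunctive sum is the nim-sum of the parts.
Combined value = 9 ⊕ 1 ⊕ 2 = 10.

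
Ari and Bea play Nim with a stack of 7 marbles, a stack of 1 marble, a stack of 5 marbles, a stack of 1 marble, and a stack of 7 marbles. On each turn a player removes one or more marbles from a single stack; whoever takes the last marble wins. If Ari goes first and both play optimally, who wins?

Ari wins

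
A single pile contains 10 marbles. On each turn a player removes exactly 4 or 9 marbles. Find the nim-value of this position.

2

Compute g(0), g(1), … for moves {4, 9}:
k:     0  1  2  3  4  5  6  7  8  9 10
g(k):  0  0  0  0  1  1  1  1  0  2  2
So g(10) = 2.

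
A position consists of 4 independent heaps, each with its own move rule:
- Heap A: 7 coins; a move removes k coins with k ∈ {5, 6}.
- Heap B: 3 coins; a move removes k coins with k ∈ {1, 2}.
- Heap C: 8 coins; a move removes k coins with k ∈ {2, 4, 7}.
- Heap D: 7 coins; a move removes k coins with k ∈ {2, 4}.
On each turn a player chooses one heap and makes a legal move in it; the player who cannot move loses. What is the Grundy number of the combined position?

0

Build the Grundy sequence for heap A with g(k) = mex{g(k−s) : s ∈ {5, 6}, s ≤ k}:
k:     0  1  2  3  4  5  6  7
g(k):  0  0  0  0  0  1  1  1
So g(7) = 1.
Grundy values for heap B (subtraction set {1, 2}):
g(0) = mex{} = 0
g(1) = mex{0} = 1
g(2) = mex{0,1} = 2
g(3) = mex{1,2} = 0
So g(3) = 0.
For heap C, compute g(0), g(1), … with moves {2, 4, 7}:
g(0) = mex{} = 0
g(1) = mex{} = 0
g(2) = mex{0} = 1
g(3) = mex{0} = 1
g(4) = mex{0,1} = 2
g(5) = mex{0,1} = 2
g(6) = mex{1,2} = 0
g(7) = mex{0,1,2} = 3
g(8) = mex{0,2} = 1
So g(8) = 1.
For heap D, compute g(0), g(1), … with moves {2, 4}:
k:     0  1  2  3  4  5  6  7
g(k):  0  0  1  1  2  2  0  0
So g(7) = 0.
By the Sprague-Grundy theorem, the Grundy value of a sum of independent games is the XOR of the component values.
Combined value = 1 XOR 0 XOR 1 XOR 0 = 0.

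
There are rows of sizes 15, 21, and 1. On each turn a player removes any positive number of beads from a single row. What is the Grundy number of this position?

Compute the nim-sum pairwise:
15 ⊕ 21 = 26
26 ⊕ 1 = 27

27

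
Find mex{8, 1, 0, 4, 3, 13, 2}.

5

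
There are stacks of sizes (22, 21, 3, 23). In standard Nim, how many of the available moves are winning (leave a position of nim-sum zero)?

Bitwise XOR of the heap sizes:
  10110  (22)
  10101  (21)
  00011  (3)
  10111  (23)
  -----
  10111  (23)
The overall nim-sum is X = 23. A stack of size p has a winning move iff p XOR X < p (reduce it to p XOR X).
  22: 22 XOR 23 = 1 < 22 — winning move (to 1).
  21: 21 XOR 23 = 2 < 21 — winning move (to 2).
  3: 3 XOR 23 = 20 ≥ 3 — no move.
  23: 23 XOR 23 = 0 < 23 — winning move (to 0).
That gives 3 winning moves.

3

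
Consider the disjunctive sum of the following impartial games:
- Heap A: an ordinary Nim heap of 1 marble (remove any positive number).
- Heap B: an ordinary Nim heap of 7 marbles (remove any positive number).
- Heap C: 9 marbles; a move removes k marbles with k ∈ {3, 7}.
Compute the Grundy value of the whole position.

7

Heap A is a plain Nim heap of size 1, so its Grundy value is 1.
Heap B is a plain Nim heap of size 7, so its Grundy value is 7.
Grundy values for heap C (subtraction set {3, 7}):
g(0) = mex{} = 0
g(1) = mex{} = 0
g(2) = mex{} = 0
g(3) = mex{0} = 1
g(4) = mex{0} = 1
g(5) = mex{0} = 1
g(6) = mex{1} = 0
g(7) = mex{0,1} = 2
g(8) = mex{0,1} = 2
g(9) = mex{0} = 1
So g(9) = 1.
By the Sprague-Grundy theorem, the Grundy value of a sum of independent games is the XOR of the component values.
Combined value = 1 XOR 7 XOR 1 = 7.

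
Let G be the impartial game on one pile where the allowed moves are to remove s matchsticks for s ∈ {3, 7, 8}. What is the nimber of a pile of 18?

2

Grundy values for subtraction set {3, 7, 8}:
k:     0  1  2  3  4  5  6  7  8  9 10 11 12 13 14 15 16 17 18
g(k):  0  0  0  1  1  1  0  2  2  1  3  0  0  2  1  1  0  0  2
So g(18) = 2.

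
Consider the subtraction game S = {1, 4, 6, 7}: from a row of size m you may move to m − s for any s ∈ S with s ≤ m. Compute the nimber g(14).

1

Grundy values for subtraction set {1, 4, 6, 7}:
g(0) = mex{} = 0
g(1) = mex{0} = 1
g(2) = mex{1} = 0
g(3) = mex{0} = 1
g(4) = mex{0,1} = 2
g(5) = mex{1,2} = 0
g(6) = mex{0} = 1
g(7) = mex{0,1} = 2
g(8) = mex{0,1,2} = 3
g(9) = mex{0,1,3} = 2
g(10) = mex{1,2} = 0
g(11) = mex{0,2} = 1
g(12) = mex{0,1,3} = 2
g(13) = mex{1,2} = 0
g(14) = mex{0,2,3} = 1
So g(14) = 1.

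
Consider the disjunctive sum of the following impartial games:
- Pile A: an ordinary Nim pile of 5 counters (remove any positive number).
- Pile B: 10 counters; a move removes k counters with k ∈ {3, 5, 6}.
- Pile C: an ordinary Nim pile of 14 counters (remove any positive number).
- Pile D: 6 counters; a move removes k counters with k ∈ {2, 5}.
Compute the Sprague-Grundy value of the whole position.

10

Pile A is a plain Nim pile of size 5, so its Grundy value is 5.
Build the Grundy sequence for pile B with g(k) = mex{g(k−s) : s ∈ {3, 5, 6}, s ≤ k}:
k:     0  1  2  3  4  5  6  7  8  9 10
g(k):  0  0  0  1  1  1  2  2  2  0  0
So g(10) = 0.
Pile C is a plain Nim pile of size 14, so its Grundy value is 14.
Build the Grundy sequence for pile D with g(k) = mex{g(k−s) : s ∈ {2, 5}, s ≤ k}:
g(0) = mex{} = 0
g(1) = mex{} = 0
g(2) = mex{0} = 1
g(3) = mex{0} = 1
g(4) = mex{1} = 0
g(5) = mex{0,1} = 2
g(6) = mex{0} = 1
So g(6) = 1.
By the Sprague-Grundy theorem, the Grundy value of a sum of independent games is the XOR of the component values.
Combined value = 5 XOR 0 XOR 14 XOR 1 = 10.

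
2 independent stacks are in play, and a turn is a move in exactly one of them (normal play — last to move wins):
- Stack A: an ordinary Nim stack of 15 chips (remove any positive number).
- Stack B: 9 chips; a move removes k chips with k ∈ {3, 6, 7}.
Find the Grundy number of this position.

Stack A is a plain Nim stack of size 15, so its Grundy value is 15.
Grundy values for stack B (subtraction set {3, 6, 7}):
g(0) = mex{} = 0
g(1) = mex{} = 0
g(2) = mex{} = 0
g(3) = mex{0} = 1
g(4) = mex{0} = 1
g(5) = mex{0} = 1
g(6) = mex{0,1} = 2
g(7) = mex{0,1} = 2
g(8) = mex{0,1} = 2
g(9) = mex{0,1,2} = 3
So g(9) = 3.
The value of a disjunctive sum is the nim-sum of the parts.
Combined value = 15 XOR 3 = 12.

12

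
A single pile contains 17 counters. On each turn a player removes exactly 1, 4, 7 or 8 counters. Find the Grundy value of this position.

1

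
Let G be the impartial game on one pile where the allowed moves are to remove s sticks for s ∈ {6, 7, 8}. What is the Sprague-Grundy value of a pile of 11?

1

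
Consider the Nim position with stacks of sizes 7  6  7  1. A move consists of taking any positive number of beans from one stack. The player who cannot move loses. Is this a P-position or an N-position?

N-position

In binary:
  111  (7)
  110  (6)
  111  (7)
  001  (1)
  ---
  111  (7)
The nim-sum is 7 ≠ 0, so this is an N-position: the player to move can win.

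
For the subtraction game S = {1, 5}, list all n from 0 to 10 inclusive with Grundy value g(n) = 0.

0, 2, 4, 6, 8, 10

Compute g(0), g(1), … for moves {1, 5}:
g(0) = mex{} = 0
g(1) = mex{0} = 1
g(2) = mex{1} = 0
g(3) = mex{0} = 1
g(4) = mex{1} = 0
g(5) = mex{0} = 1
g(6) = mex{1} = 0
g(7) = mex{0} = 1
g(8) = mex{1} = 0
g(9) = mex{0} = 1
g(10) = mex{1} = 0
The P-positions (g = 0) in 0..10 are 0, 2, 4, 6, 8, 10.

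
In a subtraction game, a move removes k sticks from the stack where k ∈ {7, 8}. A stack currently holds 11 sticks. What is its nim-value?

Grundy values for subtraction set {7, 8}:
g(0) = mex{} = 0
g(1) = mex{} = 0
g(2) = mex{} = 0
g(3) = mex{} = 0
g(4) = mex{} = 0
g(5) = mex{} = 0
g(6) = mex{} = 0
g(7) = mex{0} = 1
g(8) = mex{0} = 1
g(9) = mex{0} = 1
g(10) = mex{0} = 1
g(11) = mex{0} = 1
So g(11) = 1.

1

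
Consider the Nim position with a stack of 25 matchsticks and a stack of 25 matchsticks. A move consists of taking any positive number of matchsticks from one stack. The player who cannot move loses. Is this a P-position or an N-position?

P-position

Compute the nim-sum pairwise:
25 XOR 25 = 0
The nim-sum is 0, so this is a P-position: the player to move is in a losing position under optimal play.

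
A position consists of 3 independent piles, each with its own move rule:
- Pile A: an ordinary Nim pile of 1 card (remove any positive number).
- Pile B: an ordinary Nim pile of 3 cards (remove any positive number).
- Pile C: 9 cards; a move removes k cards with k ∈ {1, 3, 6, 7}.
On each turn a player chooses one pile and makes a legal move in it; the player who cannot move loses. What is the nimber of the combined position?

1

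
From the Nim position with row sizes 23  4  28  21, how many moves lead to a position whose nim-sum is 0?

3

Compute the nim-sum pairwise:
23 ⊕ 4 = 19
19 ⊕ 28 = 15
15 ⊕ 21 = 26
The overall nim-sum is X = 26. A row of size p has a winning move iff p XOR X < p (reduce it to p XOR X).
  23: 23 XOR 26 = 13 < 23 — winning move (to 13).
  4: 4 XOR 26 = 30 ≥ 4 — no move.
  28: 28 XOR 26 = 6 < 28 — winning move (to 6).
  21: 21 XOR 26 = 15 < 21 — winning move (to 15).
That gives 3 winning moves.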